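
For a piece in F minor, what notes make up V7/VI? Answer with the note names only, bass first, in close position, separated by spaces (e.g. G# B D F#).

V7/VI is a secondary dominant — the dominant seventh of VI. VI in F minor is Db, so the applied chord's root is Ab, a perfect fifth above.
Building a dominant seventh chord on Ab gives Ab-C-Eb-Gb.

Ab C Eb Gb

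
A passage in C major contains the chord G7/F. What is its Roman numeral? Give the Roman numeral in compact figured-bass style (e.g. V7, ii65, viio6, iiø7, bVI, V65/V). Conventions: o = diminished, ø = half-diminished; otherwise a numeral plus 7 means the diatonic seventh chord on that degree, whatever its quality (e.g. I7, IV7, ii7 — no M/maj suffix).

V42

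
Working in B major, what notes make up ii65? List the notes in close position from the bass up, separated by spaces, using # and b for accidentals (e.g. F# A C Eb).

The numeral's case and figure indicate a minor seventh chord. In B major its root, scale degree 2, is C#.
Stacking thirds from C# gives C#-E-G#-B.
The figured bass 65 indicates first inversion, placing the third (E) in the bass: E-G#-B-C#.

E G# B C#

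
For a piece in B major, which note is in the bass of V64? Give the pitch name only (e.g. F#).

C#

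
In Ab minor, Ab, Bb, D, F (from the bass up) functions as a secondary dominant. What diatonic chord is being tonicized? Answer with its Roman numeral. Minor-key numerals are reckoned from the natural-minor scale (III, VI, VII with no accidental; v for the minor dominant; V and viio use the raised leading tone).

V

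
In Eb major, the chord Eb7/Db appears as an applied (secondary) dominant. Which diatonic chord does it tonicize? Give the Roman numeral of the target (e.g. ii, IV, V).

The chord is a dominant seventh chord on Eb.
A dominant resolves down a perfect fifth: Eb → Ab. In Eb major, Ab is scale degree 4, i.e. IV.

IV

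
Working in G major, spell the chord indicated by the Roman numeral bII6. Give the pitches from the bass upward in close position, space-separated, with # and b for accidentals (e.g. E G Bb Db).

C Eb Ab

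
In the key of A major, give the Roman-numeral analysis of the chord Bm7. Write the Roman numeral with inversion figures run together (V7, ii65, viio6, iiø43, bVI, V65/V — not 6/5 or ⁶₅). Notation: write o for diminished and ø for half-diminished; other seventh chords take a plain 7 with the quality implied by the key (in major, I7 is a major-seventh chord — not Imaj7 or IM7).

The pitches B-D-F#-A form a minor seventh chord rooted on B.
In A major, B is the supertonic; the diatonic minor seventh chord there is ii7.

ii7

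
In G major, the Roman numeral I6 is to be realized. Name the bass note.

B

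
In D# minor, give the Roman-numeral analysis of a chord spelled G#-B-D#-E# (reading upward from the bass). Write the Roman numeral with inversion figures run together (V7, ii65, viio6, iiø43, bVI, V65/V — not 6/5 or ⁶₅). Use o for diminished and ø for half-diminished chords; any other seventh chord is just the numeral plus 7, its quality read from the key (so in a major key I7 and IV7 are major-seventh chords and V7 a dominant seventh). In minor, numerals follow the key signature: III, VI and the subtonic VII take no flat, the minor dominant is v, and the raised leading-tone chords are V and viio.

iiø65

The pitches E#-G#-B-D# form a half-diminished seventh chord rooted on E#.
In D# minor, E# is the supertonic; the diatonic half-diminished seventh chord there is iiø7.
With G# in the bass the chord is in first inversion, so the figured bass is 65.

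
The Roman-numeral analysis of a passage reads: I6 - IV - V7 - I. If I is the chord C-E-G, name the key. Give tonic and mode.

The chord C is a major triad rooted on C; its label is I.
If C is scale degree 1 and the mode makes that degree carry a major triad, the tonic is C and the mode is major.

C major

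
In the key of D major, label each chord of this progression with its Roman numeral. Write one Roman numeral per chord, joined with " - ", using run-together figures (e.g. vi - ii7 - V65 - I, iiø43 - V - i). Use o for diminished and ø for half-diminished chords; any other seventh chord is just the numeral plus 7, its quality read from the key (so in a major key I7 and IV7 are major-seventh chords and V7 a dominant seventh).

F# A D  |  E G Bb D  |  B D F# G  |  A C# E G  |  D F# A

I6 - iiø7 - IV65 - V7 - I

F#-A-D has root D, degree 1 in D major, so I6.
E-G-Bb-D is non-diatonic — iiø7, a mixture chord from D minor.
B-D-F#-G: root G is the subdominant; major seventh chord there is IV65.
A-C#-E-G: root A is the dominant; dominant seventh chord there is V7.
D-F#-A has root D, degree 1 in D major, so I.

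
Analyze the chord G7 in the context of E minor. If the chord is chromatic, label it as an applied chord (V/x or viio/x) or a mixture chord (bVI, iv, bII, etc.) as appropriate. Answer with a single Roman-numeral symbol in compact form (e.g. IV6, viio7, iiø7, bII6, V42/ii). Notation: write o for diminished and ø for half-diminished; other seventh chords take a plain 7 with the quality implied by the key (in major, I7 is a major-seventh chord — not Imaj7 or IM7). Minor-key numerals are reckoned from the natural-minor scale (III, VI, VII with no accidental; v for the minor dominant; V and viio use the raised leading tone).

V7/VI

The pitches G-B-D-F form a dominant seventh chord rooted on G.
G is not a diatonic chord root with this quality in E minor, but it lies a perfect fifth above C (VI), so the chord functions as an applied dominant of VI.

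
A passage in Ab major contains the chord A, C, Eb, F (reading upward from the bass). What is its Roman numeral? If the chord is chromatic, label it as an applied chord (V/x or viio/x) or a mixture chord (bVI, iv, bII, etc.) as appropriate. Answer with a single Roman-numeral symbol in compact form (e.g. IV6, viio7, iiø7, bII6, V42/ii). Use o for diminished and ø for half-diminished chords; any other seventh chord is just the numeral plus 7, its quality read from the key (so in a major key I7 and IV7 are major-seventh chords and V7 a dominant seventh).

V65/ii

The pitches F-A-C-Eb form a dominant seventh chord rooted on F.
F is not a diatonic chord root with this quality in Ab major, but it lies a perfect fifth above Bb (ii), so the chord functions as an applied dominant of ii.
With A in the bass the chord is in first inversion, so the figured bass is 65.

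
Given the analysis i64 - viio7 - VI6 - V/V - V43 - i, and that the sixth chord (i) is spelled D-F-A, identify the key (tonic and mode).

The anchor chord is a minor triad on D, labeled i.
If D is scale degree 1 and the mode makes that degree carry a minor triad, the tonic is D and the mode is minor.

D minor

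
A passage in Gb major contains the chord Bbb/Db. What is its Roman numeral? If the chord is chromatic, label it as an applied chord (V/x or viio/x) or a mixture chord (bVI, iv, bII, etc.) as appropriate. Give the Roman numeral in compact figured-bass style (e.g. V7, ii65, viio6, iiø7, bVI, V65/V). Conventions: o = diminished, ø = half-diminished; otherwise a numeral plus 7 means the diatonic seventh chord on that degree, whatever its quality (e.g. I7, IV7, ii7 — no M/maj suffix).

bIII6

Stacked in thirds the chord is Bbb-Db-Fb: a major triad on Bbb.
Bbb is the lowered third degree of Gb major (diatonic 3 would be Bb). This is a major triad on the lowered third degree, borrowed from the parallel minor.
With Db in the bass the chord is in first inversion, so the figured bass is 6.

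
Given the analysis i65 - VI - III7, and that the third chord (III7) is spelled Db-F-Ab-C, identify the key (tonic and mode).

The chord Dbmaj7 is a major seventh chord rooted on Db; its label is III7.
If Db is scale degree 3 and the mode makes that degree carry a major seventh chord, the tonic is Bb and the mode is minor.

Bb minor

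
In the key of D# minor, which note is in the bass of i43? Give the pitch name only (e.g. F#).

i in D# minor has root D#; the chord is D#-F#-A#-C#.
The figure 43 means second inversion — the fifth is in the bass.

A#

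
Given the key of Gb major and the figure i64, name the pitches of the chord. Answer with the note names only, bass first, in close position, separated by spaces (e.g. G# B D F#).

Scale degree 1 in Gb major is Gb; here the chord built on it is altered to a minor triad. i64 is the minor tonic, borrowed from the parallel minor.
So the chord is Gb-Bbb-Db.
With the 64 figure the chord is in second inversion; from the bass Db upward in close position it reads Db-Gb-Bbb.

Db Gb Bbb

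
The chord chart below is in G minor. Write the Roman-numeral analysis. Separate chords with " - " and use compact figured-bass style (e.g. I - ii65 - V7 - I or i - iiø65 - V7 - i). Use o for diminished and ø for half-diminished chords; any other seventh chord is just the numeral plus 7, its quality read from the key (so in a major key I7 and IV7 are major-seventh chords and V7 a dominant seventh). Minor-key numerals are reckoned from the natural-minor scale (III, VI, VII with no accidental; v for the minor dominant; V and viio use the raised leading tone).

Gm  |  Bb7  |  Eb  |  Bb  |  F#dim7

Gm has root G, degree 1 in G minor, so i.
Bb7: a dominant seventh chord on Bb, the applied dominant of VI → V7/VI.
Eb: root Eb is the submediant; major triad there is VI.
Bb has root Bb, degree 3 in G minor, so III.
F#dim7: root F# is the leading tone; fully diminished seventh chord there is viio7.

i - V7/VI - VI - III - viio7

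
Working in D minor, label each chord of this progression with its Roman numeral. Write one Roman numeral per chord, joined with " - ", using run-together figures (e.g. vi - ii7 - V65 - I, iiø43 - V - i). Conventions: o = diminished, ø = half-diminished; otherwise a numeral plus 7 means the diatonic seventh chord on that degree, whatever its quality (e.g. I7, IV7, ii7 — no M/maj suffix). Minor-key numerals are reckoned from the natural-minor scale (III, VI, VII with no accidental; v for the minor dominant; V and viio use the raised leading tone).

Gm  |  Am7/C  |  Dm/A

Gm has root G, degree 4 in D minor, so iv.
Am7/C has root A, degree 5 in D minor, so v65.
Dm/A has root D, degree 1 in D minor, so i64.

iv - v65 - i64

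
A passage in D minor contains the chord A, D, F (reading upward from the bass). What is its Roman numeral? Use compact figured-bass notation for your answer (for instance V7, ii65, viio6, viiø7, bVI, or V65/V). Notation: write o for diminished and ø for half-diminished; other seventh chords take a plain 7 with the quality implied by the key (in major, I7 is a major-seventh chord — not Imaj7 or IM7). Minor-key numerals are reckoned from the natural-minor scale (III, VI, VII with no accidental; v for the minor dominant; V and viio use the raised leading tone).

i64

The pitches D-F-A form a minor triad rooted on D.
D is scale degree 1 in D minor, and a minor triad on that degree is written i.
With A in the bass the chord is in second inversion, so the figured bass is 64.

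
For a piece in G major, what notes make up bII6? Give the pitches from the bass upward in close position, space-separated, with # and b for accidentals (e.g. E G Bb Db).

C Eb Ab

Scale degree 2 in G major is A; lowering it a half step gives Ab. bII6 is the Neapolitan sixth — a major triad on the lowered second degree, here in its customary first inversion.
So the chord is Ab-C-Eb.
With the 6 figure the chord is in first inversion; from the bass C upward in close position it reads C-Eb-Ab.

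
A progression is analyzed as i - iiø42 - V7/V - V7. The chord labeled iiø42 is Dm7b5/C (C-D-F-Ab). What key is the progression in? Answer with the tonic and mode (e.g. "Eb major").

iiø42 is given as C-D-F-Ab — a half-diminished seventh chord with root D.
Counting down one scale step from D places the tonic on C; a half-diminished seventh chord on degree 2 is diatonic only in minor.

C minor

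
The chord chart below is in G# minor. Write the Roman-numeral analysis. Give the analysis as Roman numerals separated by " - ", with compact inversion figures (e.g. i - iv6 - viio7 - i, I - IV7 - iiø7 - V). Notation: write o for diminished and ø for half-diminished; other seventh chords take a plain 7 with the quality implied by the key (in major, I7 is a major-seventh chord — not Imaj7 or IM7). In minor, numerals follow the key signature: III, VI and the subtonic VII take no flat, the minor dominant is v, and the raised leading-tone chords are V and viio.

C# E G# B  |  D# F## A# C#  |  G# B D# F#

C#-E-G#-B: root C# is the subdominant; minor seventh chord there is iv7.
D#-F##-A#-C#: dominant seventh chord on D# = scale degree 5 → V7.
G#-B-D#-F#: minor seventh chord on G# = scale degree 1 → i7.

iv7 - V7 - i7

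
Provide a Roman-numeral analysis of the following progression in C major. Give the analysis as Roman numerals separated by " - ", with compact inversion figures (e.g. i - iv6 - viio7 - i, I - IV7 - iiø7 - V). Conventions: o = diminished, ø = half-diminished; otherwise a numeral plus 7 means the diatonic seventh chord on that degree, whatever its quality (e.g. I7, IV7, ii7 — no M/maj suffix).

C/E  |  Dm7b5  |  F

I6 - iiø7 - IV

C/E has root C, degree 1 in C major, so I6.
Dm7b5 is non-diatonic — iiø7, a mixture chord from C minor.
F: root F is the subdominant; major triad there is IV.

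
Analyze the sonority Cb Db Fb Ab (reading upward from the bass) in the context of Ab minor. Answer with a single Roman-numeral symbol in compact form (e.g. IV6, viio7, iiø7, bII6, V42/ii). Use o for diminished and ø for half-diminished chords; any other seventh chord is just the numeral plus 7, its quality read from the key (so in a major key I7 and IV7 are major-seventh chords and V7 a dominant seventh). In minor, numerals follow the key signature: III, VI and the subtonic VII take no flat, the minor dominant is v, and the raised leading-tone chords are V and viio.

iv42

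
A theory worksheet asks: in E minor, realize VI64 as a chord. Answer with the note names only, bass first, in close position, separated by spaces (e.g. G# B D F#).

G C E

In E minor, the submediant is C, and the diatonic chord built there is a major triad.
Stacking thirds from C gives C-E-G.
With the 64 figure the chord is in second inversion; from the bass G upward in close position it reads G-C-E.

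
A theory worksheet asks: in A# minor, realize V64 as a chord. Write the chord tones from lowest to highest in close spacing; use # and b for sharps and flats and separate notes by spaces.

In A# minor, the dominant is E#. The dominant is major (leading tone raised), so V is a major triad.
That chord is spelled E#-G##-B#.
With the 64 figure the chord is in second inversion; from the bass B# upward in close position it reads B#-E#-G##.

B# E# G##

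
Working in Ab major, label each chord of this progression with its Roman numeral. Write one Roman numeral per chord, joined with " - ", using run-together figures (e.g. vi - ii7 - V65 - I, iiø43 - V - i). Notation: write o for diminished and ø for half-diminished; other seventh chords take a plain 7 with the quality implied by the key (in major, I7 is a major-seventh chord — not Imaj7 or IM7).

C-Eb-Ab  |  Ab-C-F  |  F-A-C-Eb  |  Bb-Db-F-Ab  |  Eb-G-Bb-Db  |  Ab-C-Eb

C-Eb-Ab has root Ab, degree 1 in Ab major, so I6.
Ab-C-F: root F is the submediant; minor triad there is vi6.
F-A-C-Eb is the secondary dominant of ii (dominant seventh chord on F): V7/ii.
Bb-Db-F-Ab: minor seventh chord on Bb = scale degree 2 → ii7.
Eb-G-Bb-Db has root Eb, degree 5 in Ab major, so V7.
Ab-C-Eb: root Ab is the tonic; major triad there is I.

I6 - vi6 - V7/ii - ii7 - V7 - I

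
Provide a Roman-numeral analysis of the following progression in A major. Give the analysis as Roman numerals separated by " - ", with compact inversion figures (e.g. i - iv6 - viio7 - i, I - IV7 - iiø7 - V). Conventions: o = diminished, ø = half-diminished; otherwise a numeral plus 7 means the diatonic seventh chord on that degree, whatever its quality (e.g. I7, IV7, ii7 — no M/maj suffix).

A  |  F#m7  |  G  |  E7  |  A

A: major triad on A = scale degree 1 → I.
F#m7: root F# is the submediant; minor seventh chord there is vi7.
G: G with this quality isn't in the key; it's bVII, borrowed from the parallel minor.
E7: dominant seventh chord on E = scale degree 5 → V7.
A: major triad on A = scale degree 1 → I.

I - vi7 - bVII - V7 - I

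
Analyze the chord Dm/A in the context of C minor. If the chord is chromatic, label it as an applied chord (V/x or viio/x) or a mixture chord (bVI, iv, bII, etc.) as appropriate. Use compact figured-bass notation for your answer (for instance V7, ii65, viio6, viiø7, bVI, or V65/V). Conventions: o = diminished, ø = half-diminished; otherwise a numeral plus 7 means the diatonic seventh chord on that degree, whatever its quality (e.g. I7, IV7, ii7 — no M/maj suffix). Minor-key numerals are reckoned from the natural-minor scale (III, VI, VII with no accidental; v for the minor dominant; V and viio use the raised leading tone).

ii64

Stacked in thirds the chord is D-F-A: a minor triad on D.
D is the second degree of C minor. This is the minor supertonic, borrowed from the parallel major (the Dorian ii).
With A in the bass the chord is in second inversion, so the figured bass is 64.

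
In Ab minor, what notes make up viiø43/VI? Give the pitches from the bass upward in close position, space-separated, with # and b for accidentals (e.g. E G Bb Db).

Bbb Db Eb Gb

viiø43/VI is a secondary leading-tone chord. The target VI is Fb in Ab minor; the applied chord is rooted a semitone below, on Eb.
Building a half-diminished seventh chord on Eb gives Eb-Gb-Bbb-Db.
With the 43 figure the chord is in second inversion; from the bass Bbb upward in close position it reads Bbb-Db-Eb-Gb.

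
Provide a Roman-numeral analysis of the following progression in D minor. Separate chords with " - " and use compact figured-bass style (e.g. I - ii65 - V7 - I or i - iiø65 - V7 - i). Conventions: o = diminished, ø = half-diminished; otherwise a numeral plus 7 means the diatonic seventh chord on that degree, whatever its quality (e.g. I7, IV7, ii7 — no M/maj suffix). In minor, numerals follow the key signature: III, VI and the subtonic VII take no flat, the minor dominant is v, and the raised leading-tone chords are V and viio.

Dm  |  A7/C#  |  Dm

i - V65 - i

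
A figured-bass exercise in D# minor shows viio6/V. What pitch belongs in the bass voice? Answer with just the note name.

B#

The applied chord viio6/V is rooted on G##: G##-B#-D#.
The figure 6 means first inversion — the third is in the bass.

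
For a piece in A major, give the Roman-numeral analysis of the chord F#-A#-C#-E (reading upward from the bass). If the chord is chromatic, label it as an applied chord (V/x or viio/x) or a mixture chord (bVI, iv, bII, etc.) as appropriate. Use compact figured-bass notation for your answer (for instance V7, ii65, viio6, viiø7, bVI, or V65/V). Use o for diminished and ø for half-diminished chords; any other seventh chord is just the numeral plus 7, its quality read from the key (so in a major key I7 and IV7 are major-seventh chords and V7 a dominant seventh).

V7/ii

Stacked in thirds the chord is F#-A#-C#-E: a dominant seventh chord on F#.
F# is not a diatonic chord root with this quality in A major, but it lies a perfect fifth above B (ii), so the chord functions as an applied dominant of ii.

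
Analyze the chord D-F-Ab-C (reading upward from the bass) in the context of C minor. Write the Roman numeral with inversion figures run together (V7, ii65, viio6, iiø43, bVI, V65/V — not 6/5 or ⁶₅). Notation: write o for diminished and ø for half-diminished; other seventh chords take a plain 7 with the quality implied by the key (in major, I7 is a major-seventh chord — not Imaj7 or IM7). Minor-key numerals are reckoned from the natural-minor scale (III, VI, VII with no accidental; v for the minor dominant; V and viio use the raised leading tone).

The pitches D-F-Ab-C form a half-diminished seventh chord rooted on D.
In C minor, D is the supertonic; the diatonic half-diminished seventh chord there is iiø7.

iiø7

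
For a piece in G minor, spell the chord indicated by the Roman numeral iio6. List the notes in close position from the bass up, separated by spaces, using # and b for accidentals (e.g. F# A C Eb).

C Eb A

In G minor, the supertonic is A, and the diatonic chord built there is a diminished triad.
Stacking thirds from A gives A-C-Eb.
With the 6 figure the chord is in first inversion; from the bass C upward in close position it reads C-Eb-A.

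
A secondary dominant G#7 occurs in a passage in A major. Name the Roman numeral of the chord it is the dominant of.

iii

The chord is a dominant seventh chord on G#.
A dominant resolves down a perfect fifth: G# → C#. In A major, C# is scale degree 3, i.e. iii.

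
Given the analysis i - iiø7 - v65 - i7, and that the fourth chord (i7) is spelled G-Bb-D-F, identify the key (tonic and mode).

G minor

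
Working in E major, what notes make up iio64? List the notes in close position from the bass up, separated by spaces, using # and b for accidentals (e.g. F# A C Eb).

C F# A

iio64 is the diminished supertonic triad, borrowed from the parallel minor. In E major that root is F#.
So the chord is F#-A-C, a diminished triad.
With the 64 figure the chord is in second inversion; from the bass C upward in close position it reads C-F#-A.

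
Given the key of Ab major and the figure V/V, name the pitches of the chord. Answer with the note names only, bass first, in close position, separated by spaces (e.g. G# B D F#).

The slash means an applied dominant: we want the dominant of V. In Ab major, V is Eb major, and its dominant is built on Bb.
Building a major triad on Bb gives Bb-D-F.

Bb D F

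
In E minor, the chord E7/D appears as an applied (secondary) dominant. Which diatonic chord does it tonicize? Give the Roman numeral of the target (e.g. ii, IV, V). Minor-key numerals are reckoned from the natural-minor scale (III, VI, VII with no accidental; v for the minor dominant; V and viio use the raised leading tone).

iv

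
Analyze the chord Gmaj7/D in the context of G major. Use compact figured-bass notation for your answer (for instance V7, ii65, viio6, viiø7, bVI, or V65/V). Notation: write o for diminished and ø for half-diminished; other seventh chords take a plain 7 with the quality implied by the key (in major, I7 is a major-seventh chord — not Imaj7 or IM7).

I43

Stacked in thirds the chord is G-B-D-F#: a major seventh chord on G.
In G major, G is the tonic; the diatonic major seventh chord there is I7.
With D in the bass the chord is in second inversion, so the figured bass is 43.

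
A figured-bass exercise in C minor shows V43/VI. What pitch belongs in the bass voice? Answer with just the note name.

The applied chord V43/VI is rooted on Eb: Eb-G-Bb-Db.
The figure 43 means second inversion — the fifth is in the bass.

Bb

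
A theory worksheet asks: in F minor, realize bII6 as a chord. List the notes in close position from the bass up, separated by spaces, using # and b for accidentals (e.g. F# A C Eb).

bII6 is the Neapolitan sixth — a major triad on the lowered second degree, here in its customary first inversion. In F minor that root is Gb.
So the chord is Gb-Bb-Db.
The figured bass 6 indicates first inversion, placing the third (Bb) in the bass: Bb-Db-Gb.

Bb Db Gb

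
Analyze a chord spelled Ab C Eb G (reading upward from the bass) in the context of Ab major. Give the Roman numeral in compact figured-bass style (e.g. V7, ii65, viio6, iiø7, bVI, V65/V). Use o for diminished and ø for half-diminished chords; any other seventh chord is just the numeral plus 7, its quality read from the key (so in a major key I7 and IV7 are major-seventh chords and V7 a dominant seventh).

I7

The pitches Ab-C-Eb-G form a major seventh chord rooted on Ab.
Ab is scale degree 1 in Ab major, and a major seventh chord on that degree is written I7.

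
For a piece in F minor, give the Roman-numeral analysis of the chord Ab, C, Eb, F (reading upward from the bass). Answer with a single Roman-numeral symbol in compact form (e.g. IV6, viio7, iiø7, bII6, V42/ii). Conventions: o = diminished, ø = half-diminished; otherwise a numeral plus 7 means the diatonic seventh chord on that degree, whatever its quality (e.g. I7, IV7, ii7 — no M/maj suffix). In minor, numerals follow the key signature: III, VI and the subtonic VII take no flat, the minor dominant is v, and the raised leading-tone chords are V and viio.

Stacked in thirds the chord is F-Ab-C-Eb: a minor seventh chord on F.
In F minor, F is the tonic; the diatonic minor seventh chord there is i7.
With Ab in the bass the chord is in first inversion, so the figured bass is 65.

i65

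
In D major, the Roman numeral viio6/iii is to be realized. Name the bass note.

G#

The applied chord viio6/iii is rooted on E#: E#-G#-B.
The figure 6 means first inversion — the third is in the bass.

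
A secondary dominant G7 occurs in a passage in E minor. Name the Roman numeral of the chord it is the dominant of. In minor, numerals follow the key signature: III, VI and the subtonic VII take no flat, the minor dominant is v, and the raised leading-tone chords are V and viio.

VI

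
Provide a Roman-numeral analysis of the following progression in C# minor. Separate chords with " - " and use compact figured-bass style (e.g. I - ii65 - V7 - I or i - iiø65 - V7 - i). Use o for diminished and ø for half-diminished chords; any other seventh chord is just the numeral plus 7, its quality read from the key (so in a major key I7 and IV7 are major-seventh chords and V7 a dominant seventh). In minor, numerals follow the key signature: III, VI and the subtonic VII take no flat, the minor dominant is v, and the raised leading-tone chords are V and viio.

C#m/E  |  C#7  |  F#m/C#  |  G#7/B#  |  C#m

C#m/E has root C#, degree 1 in C# minor, so i6.
C#7 is the secondary dominant of iv (dominant seventh chord on C#): V7/iv.
F#m/C# has root F#, degree 4 in C# minor, so iv64.
G#7/B# has root G#, degree 5 in C# minor, so V65.
C#m: minor triad on C# = scale degree 1 → i.

i6 - V7/iv - iv64 - V65 - i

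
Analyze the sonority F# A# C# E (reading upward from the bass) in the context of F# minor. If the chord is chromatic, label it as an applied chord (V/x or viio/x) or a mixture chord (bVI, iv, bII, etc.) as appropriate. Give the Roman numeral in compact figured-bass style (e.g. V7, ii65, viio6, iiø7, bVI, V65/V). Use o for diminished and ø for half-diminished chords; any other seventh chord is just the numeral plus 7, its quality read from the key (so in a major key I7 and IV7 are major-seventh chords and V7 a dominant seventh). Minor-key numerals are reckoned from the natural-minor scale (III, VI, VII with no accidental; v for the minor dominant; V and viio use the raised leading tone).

The pitches F#-A#-C#-E form a dominant seventh chord rooted on F#.
F# is not a diatonic chord root with this quality in F# minor, but it lies a perfect fifth above B (iv), so the chord functions as an applied dominant of iv.

V7/iv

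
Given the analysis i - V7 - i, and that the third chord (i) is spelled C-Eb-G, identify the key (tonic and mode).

C minor

The chord Cm is a minor triad rooted on C; its label is i.
If C is scale degree 1 and the mode makes that degree carry a minor triad, the tonic is C and the mode is minor.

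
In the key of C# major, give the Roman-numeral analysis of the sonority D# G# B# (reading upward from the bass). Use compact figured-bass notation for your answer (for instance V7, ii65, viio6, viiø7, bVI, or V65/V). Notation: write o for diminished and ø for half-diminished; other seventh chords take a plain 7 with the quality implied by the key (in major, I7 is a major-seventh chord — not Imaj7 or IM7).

V64

Stacked in thirds the chord is G#-B#-D#: a major triad on G#.
In C# major, G# is the dominant; the diatonic major triad there is V.
With D# in the bass the chord is in second inversion, so the figured bass is 64.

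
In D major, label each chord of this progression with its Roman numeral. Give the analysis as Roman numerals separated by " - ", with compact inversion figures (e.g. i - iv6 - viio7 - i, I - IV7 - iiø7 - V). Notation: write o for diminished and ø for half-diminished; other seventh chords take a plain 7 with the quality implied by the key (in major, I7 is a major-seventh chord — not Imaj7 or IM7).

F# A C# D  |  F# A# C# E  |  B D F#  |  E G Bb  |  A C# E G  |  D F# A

I65 - V7/vi - vi - iio - V7 - I

F#-A-C#-D has root D, degree 1 in D major, so I65.
F#-A#-C#-E: chromatic; F# is V of vi, so V7/vi.
B-D-F# has root B, degree 6 in D major, so vi.
E-G-Bb: E with this quality isn't in the key; it's iio, borrowed from the parallel minor.
A-C#-E-G: root A is the dominant; dominant seventh chord there is V7.
D-F#-A: root D is the tonic; major triad there is I.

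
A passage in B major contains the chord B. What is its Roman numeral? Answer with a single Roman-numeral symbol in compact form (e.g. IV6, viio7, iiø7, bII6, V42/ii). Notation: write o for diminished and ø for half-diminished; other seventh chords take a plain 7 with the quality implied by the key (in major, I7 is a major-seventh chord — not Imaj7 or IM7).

The pitches B-D#-F# form a major triad rooted on B.
B is scale degree 1 in B major, and a major triad on that degree is written I.

I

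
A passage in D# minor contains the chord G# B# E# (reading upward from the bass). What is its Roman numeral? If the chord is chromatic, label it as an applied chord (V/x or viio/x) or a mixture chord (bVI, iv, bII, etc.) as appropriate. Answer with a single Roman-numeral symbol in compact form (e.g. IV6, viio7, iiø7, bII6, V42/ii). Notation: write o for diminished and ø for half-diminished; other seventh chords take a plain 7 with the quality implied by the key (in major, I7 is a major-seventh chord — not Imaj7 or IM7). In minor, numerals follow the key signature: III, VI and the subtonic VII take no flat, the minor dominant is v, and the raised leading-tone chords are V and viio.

ii6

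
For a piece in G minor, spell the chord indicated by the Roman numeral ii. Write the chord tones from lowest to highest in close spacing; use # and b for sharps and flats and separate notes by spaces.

A C E

Scale degree 2 in G minor is A; here the chord built on it is altered to a minor triad. ii is the minor supertonic, borrowed from the parallel major (the Dorian ii).
So the chord is A-C-E, a minor triad.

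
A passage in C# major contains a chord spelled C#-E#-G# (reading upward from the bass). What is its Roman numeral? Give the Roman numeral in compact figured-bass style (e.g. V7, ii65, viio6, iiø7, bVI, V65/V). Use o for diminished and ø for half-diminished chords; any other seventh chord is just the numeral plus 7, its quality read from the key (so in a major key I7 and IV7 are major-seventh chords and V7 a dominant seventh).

Stacked in thirds the chord is C#-E#-G#: a major triad on C#.
C# is scale degree 1 in C# major, and a major triad on that degree is written I.

I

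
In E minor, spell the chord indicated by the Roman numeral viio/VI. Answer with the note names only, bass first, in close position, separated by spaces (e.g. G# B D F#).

B D F

viio/VI is a secondary leading-tone chord. The target VI is C in E minor; the applied chord is rooted a semitone below, on B.
Building a diminished triad on B gives B-D-F.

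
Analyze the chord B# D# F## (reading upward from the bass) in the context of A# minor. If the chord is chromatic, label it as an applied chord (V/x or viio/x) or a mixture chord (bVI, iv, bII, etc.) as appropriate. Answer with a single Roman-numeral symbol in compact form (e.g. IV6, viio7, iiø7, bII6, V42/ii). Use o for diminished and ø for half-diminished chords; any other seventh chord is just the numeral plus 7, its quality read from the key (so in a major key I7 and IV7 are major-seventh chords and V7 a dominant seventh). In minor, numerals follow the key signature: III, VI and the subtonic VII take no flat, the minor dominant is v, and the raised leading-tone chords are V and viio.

Stacked in thirds the chord is B#-D#-F##: a minor triad on B#.
B# is the second degree of A# minor. This is the minor supertonic, borrowed from the parallel major (the Dorian ii).

ii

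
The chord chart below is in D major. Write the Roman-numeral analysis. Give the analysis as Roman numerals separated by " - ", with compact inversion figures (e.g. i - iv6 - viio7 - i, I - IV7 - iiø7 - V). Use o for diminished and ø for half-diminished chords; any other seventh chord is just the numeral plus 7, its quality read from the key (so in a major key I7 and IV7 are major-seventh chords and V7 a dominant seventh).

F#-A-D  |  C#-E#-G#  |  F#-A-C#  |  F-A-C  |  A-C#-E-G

I6 - V/iii - iii - bIII - V7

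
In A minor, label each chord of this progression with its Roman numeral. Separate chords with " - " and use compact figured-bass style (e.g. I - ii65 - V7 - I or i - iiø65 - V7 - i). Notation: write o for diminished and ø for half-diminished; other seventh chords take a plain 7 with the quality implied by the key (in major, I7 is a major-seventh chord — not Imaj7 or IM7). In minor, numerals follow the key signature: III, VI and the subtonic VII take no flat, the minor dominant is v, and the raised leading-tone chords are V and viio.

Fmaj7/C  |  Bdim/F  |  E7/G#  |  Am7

VI43 - iio64 - V65 - i7

Fmaj7/C has root F, degree 6 in A minor, so VI43.
Bdim/F: root B is the supertonic; diminished triad there is iio64.
E7/G# has root E, degree 5 in A minor, so V65.
Am7: minor seventh chord on A = scale degree 1 → i7.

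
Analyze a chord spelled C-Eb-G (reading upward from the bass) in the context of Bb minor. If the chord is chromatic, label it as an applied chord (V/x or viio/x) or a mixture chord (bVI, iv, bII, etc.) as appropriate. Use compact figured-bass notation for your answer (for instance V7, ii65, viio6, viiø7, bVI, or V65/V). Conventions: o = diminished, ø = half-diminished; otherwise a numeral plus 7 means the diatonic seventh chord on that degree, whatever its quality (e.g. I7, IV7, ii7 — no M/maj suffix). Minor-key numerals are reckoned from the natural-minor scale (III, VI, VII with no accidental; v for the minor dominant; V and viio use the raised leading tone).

ii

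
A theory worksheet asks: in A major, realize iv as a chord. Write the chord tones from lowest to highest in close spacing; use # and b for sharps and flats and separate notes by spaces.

Scale degree 4 in A major is D; here the chord built on it is altered to a minor triad. iv is the minor subdominant, borrowed from the parallel minor.
So the chord is D-F-A, a minor triad.

D F A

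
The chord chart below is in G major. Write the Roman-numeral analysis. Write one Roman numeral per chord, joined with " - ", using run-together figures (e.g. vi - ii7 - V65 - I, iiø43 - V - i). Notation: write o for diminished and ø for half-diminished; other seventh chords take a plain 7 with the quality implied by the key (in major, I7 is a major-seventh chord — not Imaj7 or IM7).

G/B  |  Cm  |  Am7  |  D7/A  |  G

I6 - iv - ii7 - V43 - I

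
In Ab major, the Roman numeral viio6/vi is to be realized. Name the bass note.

The applied chord viio6/vi is rooted on E: E-G-Bb.
The figure 6 means first inversion — the third is in the bass.

G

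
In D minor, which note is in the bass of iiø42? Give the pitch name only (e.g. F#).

iiø in D minor has root E; the chord is E-G-Bb-D.
The figure 42 means third inversion — the seventh is in the bass.

D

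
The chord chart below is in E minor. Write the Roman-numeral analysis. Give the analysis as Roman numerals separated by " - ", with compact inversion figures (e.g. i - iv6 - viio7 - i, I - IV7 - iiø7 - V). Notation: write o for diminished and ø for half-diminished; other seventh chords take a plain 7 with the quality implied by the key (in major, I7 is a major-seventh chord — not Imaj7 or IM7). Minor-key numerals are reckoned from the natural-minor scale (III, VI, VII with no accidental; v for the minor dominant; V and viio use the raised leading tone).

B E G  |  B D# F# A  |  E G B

B-E-G: minor triad on E = scale degree 1 → i64.
B-D#-F#-A: dominant seventh chord on B = scale degree 5 → V7.
E-G-B has root E, degree 1 in E minor, so i.

i64 - V7 - i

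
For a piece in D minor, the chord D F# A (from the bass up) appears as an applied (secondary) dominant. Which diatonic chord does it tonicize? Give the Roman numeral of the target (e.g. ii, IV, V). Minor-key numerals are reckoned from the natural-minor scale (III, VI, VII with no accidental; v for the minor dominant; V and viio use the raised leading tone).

The chord is a major triad on D.
A dominant resolves down a perfect fifth: D → G. In D minor, G is scale degree 4, i.e. iv.

iv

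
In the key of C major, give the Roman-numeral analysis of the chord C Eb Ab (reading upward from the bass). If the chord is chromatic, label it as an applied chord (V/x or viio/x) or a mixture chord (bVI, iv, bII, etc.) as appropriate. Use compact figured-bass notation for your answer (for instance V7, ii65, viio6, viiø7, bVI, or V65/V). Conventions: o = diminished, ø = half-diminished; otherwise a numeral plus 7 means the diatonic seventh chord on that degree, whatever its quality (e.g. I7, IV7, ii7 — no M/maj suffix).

bVI6

The pitches Ab-C-Eb form a major triad rooted on Ab.
Ab is the lowered sixth degree of C major (diatonic 6 would be A). This is a major triad on the lowered sixth degree, borrowed from the parallel minor.
With C in the bass the chord is in first inversion, so the figured bass is 6.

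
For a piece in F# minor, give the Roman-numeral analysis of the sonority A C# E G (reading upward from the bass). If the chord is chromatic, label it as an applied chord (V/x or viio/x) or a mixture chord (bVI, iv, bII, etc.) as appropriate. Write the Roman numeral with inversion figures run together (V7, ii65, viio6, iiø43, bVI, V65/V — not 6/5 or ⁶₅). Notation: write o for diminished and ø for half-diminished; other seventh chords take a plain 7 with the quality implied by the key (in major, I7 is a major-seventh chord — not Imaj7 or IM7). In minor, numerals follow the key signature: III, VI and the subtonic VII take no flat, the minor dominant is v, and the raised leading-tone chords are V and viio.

V7/VI

Stacked in thirds the chord is A-C#-E-G: a dominant seventh chord on A.
A is not a diatonic chord root with this quality in F# minor, but it lies a perfect fifth above D (VI), so the chord functions as an applied dominant of VI.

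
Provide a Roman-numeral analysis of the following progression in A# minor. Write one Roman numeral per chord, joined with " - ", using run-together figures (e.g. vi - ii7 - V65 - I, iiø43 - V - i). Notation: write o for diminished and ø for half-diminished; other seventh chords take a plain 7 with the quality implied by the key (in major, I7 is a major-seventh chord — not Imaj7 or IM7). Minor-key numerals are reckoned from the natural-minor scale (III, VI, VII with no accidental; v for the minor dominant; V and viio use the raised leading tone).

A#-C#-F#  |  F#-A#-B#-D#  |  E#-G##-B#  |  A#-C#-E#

A#-C#-F#: major triad on F# = scale degree 6 → VI6.
F#-A#-B#-D# has root B#, degree 2 in A# minor, so iiø43.
E#-G##-B#: root E# is the dominant; major triad there is V.
A#-C#-E#: minor triad on A# = scale degree 1 → i.

VI6 - iiø43 - V - i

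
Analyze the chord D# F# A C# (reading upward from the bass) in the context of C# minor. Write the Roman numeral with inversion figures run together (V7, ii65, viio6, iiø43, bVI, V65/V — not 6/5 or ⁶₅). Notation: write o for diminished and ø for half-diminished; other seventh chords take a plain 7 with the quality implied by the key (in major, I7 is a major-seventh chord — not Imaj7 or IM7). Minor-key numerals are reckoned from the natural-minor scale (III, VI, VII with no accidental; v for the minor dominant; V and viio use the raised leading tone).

Stacked in thirds the chord is D#-F#-A-C#: a half-diminished seventh chord on D#.
D# is scale degree 2 in C# minor, and a half-diminished seventh chord on that degree is written iiø7.

iiø7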